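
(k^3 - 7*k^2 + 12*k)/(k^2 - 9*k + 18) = k*(k - 4)/(k - 6)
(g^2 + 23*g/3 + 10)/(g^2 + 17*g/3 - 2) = (3*g + 5)/(3*g - 1)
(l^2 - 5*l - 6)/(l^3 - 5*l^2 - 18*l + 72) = (l + 1)/(l^2 + l - 12)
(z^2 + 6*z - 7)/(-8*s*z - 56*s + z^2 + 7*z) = (z - 1)/(-8*s + z)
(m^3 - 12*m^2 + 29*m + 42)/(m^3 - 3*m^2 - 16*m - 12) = (m - 7)/(m + 2)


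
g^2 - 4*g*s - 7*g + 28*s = (g - 7)*(g - 4*s)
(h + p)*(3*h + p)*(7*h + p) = 21*h^3 + 31*h^2*p + 11*h*p^2 + p^3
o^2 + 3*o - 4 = (o - 1)*(o + 4)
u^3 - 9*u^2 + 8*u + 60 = (u - 6)*(u - 5)*(u + 2)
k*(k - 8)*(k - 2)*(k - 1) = k^4 - 11*k^3 + 26*k^2 - 16*k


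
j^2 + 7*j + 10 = (j + 2)*(j + 5)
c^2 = c^2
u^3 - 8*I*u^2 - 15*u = u*(u - 5*I)*(u - 3*I)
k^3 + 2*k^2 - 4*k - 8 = (k - 2)*(k + 2)^2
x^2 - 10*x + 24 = (x - 6)*(x - 4)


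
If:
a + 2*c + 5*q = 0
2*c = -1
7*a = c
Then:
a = -1/14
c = -1/2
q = 3/14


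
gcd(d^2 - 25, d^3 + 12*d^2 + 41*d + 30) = d + 5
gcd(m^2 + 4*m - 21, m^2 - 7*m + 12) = m - 3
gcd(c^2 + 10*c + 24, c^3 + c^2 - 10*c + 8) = c + 4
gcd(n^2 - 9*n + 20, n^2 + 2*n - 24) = n - 4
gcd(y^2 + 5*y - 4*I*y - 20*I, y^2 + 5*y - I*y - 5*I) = y + 5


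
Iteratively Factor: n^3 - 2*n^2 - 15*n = (n + 3)*(n^2 - 5*n) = (n - 5)*(n + 3)*(n)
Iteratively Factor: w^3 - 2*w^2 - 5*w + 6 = (w - 1)*(w^2 - w - 6) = (w - 3)*(w - 1)*(w + 2)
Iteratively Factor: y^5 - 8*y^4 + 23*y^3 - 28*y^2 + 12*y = (y - 3)*(y^4 - 5*y^3 + 8*y^2 - 4*y) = (y - 3)*(y - 2)*(y^3 - 3*y^2 + 2*y) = y*(y - 3)*(y - 2)*(y^2 - 3*y + 2) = y*(y - 3)*(y - 2)*(y - 1)*(y - 2)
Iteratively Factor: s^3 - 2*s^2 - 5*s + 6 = (s - 1)*(s^2 - s - 6) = (s - 3)*(s - 1)*(s + 2)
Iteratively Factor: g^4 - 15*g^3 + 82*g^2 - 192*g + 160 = (g - 4)*(g^3 - 11*g^2 + 38*g - 40) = (g - 4)^2*(g^2 - 7*g + 10) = (g - 4)^2*(g - 2)*(g - 5)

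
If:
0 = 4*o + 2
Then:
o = -1/2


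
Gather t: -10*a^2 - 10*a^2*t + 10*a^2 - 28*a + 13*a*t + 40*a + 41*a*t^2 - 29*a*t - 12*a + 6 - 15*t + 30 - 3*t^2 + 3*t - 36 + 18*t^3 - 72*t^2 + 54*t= 18*t^3 + t^2*(41*a - 75) + t*(-10*a^2 - 16*a + 42)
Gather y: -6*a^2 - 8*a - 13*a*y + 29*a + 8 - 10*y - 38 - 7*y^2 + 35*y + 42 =-6*a^2 + 21*a - 7*y^2 + y*(25 - 13*a) + 12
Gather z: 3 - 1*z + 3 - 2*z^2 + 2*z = -2*z^2 + z + 6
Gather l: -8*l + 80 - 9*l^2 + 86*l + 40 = -9*l^2 + 78*l + 120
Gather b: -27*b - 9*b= -36*b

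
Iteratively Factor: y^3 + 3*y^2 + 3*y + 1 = (y + 1)*(y^2 + 2*y + 1) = (y + 1)^2*(y + 1)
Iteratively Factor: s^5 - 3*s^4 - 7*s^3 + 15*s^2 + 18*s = (s + 1)*(s^4 - 4*s^3 - 3*s^2 + 18*s) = (s + 1)*(s + 2)*(s^3 - 6*s^2 + 9*s) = (s - 3)*(s + 1)*(s + 2)*(s^2 - 3*s) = (s - 3)^2*(s + 1)*(s + 2)*(s)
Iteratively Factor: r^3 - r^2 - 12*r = (r - 4)*(r^2 + 3*r) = r*(r - 4)*(r + 3)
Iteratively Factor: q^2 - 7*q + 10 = (q - 5)*(q - 2)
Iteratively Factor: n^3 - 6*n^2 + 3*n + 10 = (n - 5)*(n^2 - n - 2) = (n - 5)*(n - 2)*(n + 1)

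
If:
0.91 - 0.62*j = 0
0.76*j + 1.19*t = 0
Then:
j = 1.47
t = -0.94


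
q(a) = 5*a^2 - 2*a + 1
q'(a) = 10*a - 2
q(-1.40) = 13.60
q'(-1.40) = -16.00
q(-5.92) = 188.07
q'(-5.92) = -61.20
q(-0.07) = 1.16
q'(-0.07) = -2.70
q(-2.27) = 31.30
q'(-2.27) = -24.70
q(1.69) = 11.90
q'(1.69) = 14.90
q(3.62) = 59.28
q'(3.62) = 34.20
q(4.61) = 98.04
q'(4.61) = 44.10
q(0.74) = 2.26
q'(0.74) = 5.40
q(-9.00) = 424.00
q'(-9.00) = -92.00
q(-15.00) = 1156.00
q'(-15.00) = -152.00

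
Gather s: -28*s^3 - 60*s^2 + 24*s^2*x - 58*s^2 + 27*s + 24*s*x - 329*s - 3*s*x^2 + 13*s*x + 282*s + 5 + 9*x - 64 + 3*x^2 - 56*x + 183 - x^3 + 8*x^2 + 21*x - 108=-28*s^3 + s^2*(24*x - 118) + s*(-3*x^2 + 37*x - 20) - x^3 + 11*x^2 - 26*x + 16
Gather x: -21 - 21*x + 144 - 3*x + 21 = 144 - 24*x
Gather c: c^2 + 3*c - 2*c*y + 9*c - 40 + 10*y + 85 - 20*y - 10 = c^2 + c*(12 - 2*y) - 10*y + 35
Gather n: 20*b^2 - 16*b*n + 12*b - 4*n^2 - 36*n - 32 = 20*b^2 + 12*b - 4*n^2 + n*(-16*b - 36) - 32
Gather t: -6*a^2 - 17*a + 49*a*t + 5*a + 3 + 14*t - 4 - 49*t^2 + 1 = -6*a^2 - 12*a - 49*t^2 + t*(49*a + 14)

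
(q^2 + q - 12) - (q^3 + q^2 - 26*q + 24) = -q^3 + 27*q - 36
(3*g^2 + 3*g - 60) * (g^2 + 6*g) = 3*g^4 + 21*g^3 - 42*g^2 - 360*g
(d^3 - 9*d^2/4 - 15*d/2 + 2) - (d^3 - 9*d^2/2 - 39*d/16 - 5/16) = 9*d^2/4 - 81*d/16 + 37/16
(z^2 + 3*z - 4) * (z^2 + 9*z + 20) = z^4 + 12*z^3 + 43*z^2 + 24*z - 80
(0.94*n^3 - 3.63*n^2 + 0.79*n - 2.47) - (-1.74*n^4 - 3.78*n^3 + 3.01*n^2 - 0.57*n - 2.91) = 1.74*n^4 + 4.72*n^3 - 6.64*n^2 + 1.36*n + 0.44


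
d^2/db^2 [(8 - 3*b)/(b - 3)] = -2/(b - 3)^3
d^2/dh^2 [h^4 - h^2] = 12*h^2 - 2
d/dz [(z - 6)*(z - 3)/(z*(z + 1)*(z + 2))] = (-z^4 + 18*z^3 - 25*z^2 - 108*z - 36)/(z^2*(z^4 + 6*z^3 + 13*z^2 + 12*z + 4))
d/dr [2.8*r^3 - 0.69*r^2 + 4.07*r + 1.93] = 8.4*r^2 - 1.38*r + 4.07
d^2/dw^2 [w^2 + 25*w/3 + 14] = 2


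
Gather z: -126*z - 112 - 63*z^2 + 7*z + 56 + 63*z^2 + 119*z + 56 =0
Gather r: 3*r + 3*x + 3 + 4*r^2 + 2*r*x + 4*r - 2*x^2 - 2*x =4*r^2 + r*(2*x + 7) - 2*x^2 + x + 3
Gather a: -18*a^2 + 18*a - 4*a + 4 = -18*a^2 + 14*a + 4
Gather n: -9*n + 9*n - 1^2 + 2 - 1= 0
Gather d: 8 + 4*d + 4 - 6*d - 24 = -2*d - 12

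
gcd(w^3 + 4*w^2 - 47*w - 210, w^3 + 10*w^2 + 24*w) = w + 6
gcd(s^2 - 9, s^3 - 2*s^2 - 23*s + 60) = s - 3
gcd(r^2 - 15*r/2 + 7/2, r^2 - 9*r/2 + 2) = r - 1/2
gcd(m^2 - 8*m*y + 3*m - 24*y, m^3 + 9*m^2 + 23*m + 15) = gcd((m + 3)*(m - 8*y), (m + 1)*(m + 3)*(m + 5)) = m + 3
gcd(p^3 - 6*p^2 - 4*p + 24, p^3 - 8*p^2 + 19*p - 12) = 1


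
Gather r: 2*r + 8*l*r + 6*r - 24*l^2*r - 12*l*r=r*(-24*l^2 - 4*l + 8)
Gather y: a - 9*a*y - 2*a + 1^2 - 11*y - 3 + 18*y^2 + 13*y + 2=-a + 18*y^2 + y*(2 - 9*a)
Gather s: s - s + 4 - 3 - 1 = 0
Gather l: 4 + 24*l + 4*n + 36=24*l + 4*n + 40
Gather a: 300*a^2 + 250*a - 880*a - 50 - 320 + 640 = 300*a^2 - 630*a + 270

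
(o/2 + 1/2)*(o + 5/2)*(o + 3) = o^3/2 + 13*o^2/4 + 13*o/2 + 15/4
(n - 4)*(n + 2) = n^2 - 2*n - 8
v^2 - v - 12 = (v - 4)*(v + 3)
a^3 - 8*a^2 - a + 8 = (a - 8)*(a - 1)*(a + 1)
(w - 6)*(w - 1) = w^2 - 7*w + 6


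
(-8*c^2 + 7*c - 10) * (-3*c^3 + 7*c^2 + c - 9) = 24*c^5 - 77*c^4 + 71*c^3 + 9*c^2 - 73*c + 90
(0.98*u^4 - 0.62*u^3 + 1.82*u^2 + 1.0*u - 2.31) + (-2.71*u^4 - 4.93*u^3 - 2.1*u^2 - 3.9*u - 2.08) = -1.73*u^4 - 5.55*u^3 - 0.28*u^2 - 2.9*u - 4.39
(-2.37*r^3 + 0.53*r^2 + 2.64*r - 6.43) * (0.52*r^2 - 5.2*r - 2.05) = -1.2324*r^5 + 12.5996*r^4 + 3.4753*r^3 - 18.1581*r^2 + 28.024*r + 13.1815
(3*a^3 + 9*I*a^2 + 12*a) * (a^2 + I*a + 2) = 3*a^5 + 12*I*a^4 + 9*a^3 + 30*I*a^2 + 24*a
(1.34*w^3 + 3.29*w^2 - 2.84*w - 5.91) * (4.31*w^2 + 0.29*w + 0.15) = 5.7754*w^5 + 14.5685*w^4 - 11.0853*w^3 - 25.8022*w^2 - 2.1399*w - 0.8865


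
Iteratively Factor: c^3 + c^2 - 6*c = (c + 3)*(c^2 - 2*c) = c*(c + 3)*(c - 2)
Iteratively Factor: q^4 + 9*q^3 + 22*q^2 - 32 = (q + 4)*(q^3 + 5*q^2 + 2*q - 8) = (q + 2)*(q + 4)*(q^2 + 3*q - 4) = (q - 1)*(q + 2)*(q + 4)*(q + 4)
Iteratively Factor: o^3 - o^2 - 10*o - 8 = (o - 4)*(o^2 + 3*o + 2) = (o - 4)*(o + 2)*(o + 1)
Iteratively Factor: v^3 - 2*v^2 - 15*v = (v)*(v^2 - 2*v - 15) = v*(v - 5)*(v + 3)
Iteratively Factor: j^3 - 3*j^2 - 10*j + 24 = (j - 4)*(j^2 + j - 6) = (j - 4)*(j - 2)*(j + 3)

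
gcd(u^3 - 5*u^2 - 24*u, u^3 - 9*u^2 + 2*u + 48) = u - 8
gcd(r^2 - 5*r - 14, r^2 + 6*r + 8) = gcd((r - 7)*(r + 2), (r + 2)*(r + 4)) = r + 2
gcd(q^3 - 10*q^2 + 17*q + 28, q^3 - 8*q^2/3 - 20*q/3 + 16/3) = q - 4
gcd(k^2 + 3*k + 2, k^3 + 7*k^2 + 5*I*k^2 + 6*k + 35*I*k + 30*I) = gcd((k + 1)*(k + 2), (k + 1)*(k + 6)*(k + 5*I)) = k + 1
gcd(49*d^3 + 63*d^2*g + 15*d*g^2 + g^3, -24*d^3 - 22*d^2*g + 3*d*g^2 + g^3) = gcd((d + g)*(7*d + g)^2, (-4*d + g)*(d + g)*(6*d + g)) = d + g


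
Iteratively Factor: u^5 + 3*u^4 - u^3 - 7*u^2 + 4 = (u + 1)*(u^4 + 2*u^3 - 3*u^2 - 4*u + 4) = (u - 1)*(u + 1)*(u^3 + 3*u^2 - 4) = (u - 1)*(u + 1)*(u + 2)*(u^2 + u - 2) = (u - 1)^2*(u + 1)*(u + 2)*(u + 2)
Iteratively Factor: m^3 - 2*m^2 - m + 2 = (m - 1)*(m^2 - m - 2) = (m - 2)*(m - 1)*(m + 1)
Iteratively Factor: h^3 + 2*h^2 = (h)*(h^2 + 2*h) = h^2*(h + 2)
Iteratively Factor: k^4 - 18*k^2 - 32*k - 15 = (k + 1)*(k^3 - k^2 - 17*k - 15) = (k + 1)*(k + 3)*(k^2 - 4*k - 5) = (k + 1)^2*(k + 3)*(k - 5)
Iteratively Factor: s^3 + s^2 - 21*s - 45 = (s + 3)*(s^2 - 2*s - 15) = (s + 3)^2*(s - 5)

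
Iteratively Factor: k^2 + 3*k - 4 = (k - 1)*(k + 4)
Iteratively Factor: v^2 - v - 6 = (v - 3)*(v + 2)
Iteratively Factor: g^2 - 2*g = (g)*(g - 2)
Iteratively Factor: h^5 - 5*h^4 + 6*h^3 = (h)*(h^4 - 5*h^3 + 6*h^2) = h^2*(h^3 - 5*h^2 + 6*h) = h^2*(h - 3)*(h^2 - 2*h) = h^3*(h - 3)*(h - 2)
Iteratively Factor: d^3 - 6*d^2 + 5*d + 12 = (d - 3)*(d^2 - 3*d - 4) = (d - 4)*(d - 3)*(d + 1)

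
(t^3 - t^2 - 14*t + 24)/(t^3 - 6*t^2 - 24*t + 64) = (t - 3)/(t - 8)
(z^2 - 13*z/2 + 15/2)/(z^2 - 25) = (z - 3/2)/(z + 5)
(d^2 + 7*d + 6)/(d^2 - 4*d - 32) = (d^2 + 7*d + 6)/(d^2 - 4*d - 32)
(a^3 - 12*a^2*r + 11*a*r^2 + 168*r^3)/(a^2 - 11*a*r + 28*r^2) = (-a^2 + 5*a*r + 24*r^2)/(-a + 4*r)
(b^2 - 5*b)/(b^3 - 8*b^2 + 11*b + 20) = b/(b^2 - 3*b - 4)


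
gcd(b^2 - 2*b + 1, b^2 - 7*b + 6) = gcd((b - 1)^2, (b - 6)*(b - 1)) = b - 1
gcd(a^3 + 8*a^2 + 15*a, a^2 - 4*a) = a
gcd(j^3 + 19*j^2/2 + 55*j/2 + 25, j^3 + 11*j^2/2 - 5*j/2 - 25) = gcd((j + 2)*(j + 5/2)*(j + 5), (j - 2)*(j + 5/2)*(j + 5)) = j^2 + 15*j/2 + 25/2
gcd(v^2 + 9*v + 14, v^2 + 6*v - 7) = v + 7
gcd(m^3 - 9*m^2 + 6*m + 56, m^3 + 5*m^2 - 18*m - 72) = m - 4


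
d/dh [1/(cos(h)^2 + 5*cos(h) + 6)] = (2*cos(h) + 5)*sin(h)/(cos(h)^2 + 5*cos(h) + 6)^2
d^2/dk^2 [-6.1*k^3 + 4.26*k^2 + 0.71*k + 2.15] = 8.52 - 36.6*k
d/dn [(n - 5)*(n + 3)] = 2*n - 2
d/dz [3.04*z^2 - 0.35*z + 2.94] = 6.08*z - 0.35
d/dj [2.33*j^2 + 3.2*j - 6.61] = 4.66*j + 3.2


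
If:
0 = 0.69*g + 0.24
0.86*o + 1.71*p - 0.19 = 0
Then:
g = -0.35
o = 0.22093023255814 - 1.98837209302326*p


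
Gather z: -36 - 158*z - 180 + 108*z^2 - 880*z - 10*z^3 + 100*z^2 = -10*z^3 + 208*z^2 - 1038*z - 216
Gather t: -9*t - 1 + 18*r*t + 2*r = 2*r + t*(18*r - 9) - 1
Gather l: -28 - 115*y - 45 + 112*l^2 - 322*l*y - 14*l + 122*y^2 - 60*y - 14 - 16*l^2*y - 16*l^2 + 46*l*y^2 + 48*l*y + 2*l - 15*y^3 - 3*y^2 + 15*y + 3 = l^2*(96 - 16*y) + l*(46*y^2 - 274*y - 12) - 15*y^3 + 119*y^2 - 160*y - 84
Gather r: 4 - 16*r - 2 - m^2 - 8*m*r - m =-m^2 - m + r*(-8*m - 16) + 2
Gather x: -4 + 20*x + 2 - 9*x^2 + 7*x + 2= -9*x^2 + 27*x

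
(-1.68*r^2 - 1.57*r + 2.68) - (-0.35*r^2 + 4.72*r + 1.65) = -1.33*r^2 - 6.29*r + 1.03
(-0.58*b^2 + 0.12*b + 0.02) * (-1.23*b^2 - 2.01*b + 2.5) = 0.7134*b^4 + 1.0182*b^3 - 1.7158*b^2 + 0.2598*b + 0.05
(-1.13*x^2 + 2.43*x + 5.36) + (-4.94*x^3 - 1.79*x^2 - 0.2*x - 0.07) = -4.94*x^3 - 2.92*x^2 + 2.23*x + 5.29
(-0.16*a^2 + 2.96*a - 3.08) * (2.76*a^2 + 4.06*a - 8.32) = -0.4416*a^4 + 7.52*a^3 + 4.848*a^2 - 37.132*a + 25.6256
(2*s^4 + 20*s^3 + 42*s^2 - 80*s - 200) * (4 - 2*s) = -4*s^5 - 32*s^4 - 4*s^3 + 328*s^2 + 80*s - 800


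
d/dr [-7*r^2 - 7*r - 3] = -14*r - 7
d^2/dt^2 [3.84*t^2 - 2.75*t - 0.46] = 7.68000000000000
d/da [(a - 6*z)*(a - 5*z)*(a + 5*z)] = 3*a^2 - 12*a*z - 25*z^2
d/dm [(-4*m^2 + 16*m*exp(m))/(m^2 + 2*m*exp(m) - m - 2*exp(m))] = 4*(m*(m - 4*exp(m))*(2*m*exp(m) + 2*m - 1) + 2*(2*m*exp(m) - m + 2*exp(m))*(m^2 + 2*m*exp(m) - m - 2*exp(m)))/(m^2 + 2*m*exp(m) - m - 2*exp(m))^2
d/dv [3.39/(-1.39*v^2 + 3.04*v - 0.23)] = (9.4242*v - 10.3056)/(1.39*v^2 - 3.04*v + 0.23)^2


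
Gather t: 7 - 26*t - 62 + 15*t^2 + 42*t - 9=15*t^2 + 16*t - 64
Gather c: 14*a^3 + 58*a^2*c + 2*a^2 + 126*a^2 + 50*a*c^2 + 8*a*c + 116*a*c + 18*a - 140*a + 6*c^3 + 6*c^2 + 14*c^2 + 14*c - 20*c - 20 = 14*a^3 + 128*a^2 - 122*a + 6*c^3 + c^2*(50*a + 20) + c*(58*a^2 + 124*a - 6) - 20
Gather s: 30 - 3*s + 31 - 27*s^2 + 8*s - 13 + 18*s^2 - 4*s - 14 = -9*s^2 + s + 34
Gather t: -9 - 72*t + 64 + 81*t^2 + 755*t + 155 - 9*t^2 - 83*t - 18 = 72*t^2 + 600*t + 192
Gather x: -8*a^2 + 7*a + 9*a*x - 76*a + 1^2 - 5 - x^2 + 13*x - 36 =-8*a^2 - 69*a - x^2 + x*(9*a + 13) - 40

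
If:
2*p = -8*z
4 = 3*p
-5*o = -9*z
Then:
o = -3/5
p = 4/3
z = -1/3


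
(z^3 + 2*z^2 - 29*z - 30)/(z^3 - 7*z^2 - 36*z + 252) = (z^2 - 4*z - 5)/(z^2 - 13*z + 42)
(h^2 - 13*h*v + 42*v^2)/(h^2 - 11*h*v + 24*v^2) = (h^2 - 13*h*v + 42*v^2)/(h^2 - 11*h*v + 24*v^2)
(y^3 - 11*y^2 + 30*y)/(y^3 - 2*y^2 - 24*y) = (y - 5)/(y + 4)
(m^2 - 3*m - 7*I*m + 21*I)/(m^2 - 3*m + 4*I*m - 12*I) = (m - 7*I)/(m + 4*I)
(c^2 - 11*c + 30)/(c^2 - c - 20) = (c - 6)/(c + 4)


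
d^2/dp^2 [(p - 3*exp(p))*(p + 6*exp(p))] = 3*p*exp(p) - 72*exp(2*p) + 6*exp(p) + 2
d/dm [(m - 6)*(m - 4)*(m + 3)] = 3*m^2 - 14*m - 6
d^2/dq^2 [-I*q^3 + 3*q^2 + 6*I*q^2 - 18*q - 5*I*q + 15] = -6*I*q + 6 + 12*I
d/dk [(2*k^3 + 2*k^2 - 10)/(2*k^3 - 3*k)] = 2*(-2*k^4 - 6*k^3 + 27*k^2 - 15)/(k^2*(4*k^4 - 12*k^2 + 9))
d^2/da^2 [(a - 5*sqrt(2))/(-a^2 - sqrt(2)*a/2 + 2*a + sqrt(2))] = 4*((-a + 5*sqrt(2))*(4*a - 4 + sqrt(2))^2 + (6*a - 9*sqrt(2) - 4)*(2*a^2 - 4*a + sqrt(2)*a - 2*sqrt(2)))/(2*a^2 - 4*a + sqrt(2)*a - 2*sqrt(2))^3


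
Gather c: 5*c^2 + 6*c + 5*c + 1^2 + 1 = 5*c^2 + 11*c + 2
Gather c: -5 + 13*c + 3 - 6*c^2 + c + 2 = -6*c^2 + 14*c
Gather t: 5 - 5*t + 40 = 45 - 5*t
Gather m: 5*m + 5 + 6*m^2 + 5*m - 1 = 6*m^2 + 10*m + 4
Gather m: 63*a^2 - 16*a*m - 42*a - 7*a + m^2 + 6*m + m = 63*a^2 - 49*a + m^2 + m*(7 - 16*a)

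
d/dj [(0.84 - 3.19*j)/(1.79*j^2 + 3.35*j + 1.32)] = (5.7101*j^2 - 3.0072*j - 7.0248)/(3.2041*j^4 + 11.993*j^3 + 15.9481*j^2 + 8.844*j + 1.7424)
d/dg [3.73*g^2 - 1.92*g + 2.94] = 7.46*g - 1.92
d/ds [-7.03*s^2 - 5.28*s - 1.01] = -14.06*s - 5.28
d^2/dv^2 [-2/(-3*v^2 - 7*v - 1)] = 4*(-9*v^2 - 21*v + (6*v + 7)^2 - 3)/(3*v^2 + 7*v + 1)^3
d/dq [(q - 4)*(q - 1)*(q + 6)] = 3*q^2 + 2*q - 26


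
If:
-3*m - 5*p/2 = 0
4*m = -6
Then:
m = -3/2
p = 9/5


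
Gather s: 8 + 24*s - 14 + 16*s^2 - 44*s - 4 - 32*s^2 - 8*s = -16*s^2 - 28*s - 10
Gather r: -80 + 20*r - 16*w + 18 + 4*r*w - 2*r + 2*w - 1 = r*(4*w + 18) - 14*w - 63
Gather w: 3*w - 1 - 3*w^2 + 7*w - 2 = -3*w^2 + 10*w - 3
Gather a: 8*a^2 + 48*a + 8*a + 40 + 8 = 8*a^2 + 56*a + 48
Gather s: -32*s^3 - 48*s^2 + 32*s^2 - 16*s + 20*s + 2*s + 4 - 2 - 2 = -32*s^3 - 16*s^2 + 6*s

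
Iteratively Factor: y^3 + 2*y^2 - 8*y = (y - 2)*(y^2 + 4*y) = y*(y - 2)*(y + 4)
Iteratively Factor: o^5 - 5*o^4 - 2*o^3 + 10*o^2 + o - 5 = (o + 1)*(o^4 - 6*o^3 + 4*o^2 + 6*o - 5) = (o - 1)*(o + 1)*(o^3 - 5*o^2 - o + 5) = (o - 1)*(o + 1)^2*(o^2 - 6*o + 5) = (o - 5)*(o - 1)*(o + 1)^2*(o - 1)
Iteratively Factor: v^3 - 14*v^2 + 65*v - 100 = (v - 4)*(v^2 - 10*v + 25) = (v - 5)*(v - 4)*(v - 5)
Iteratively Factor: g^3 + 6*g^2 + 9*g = (g + 3)*(g^2 + 3*g) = g*(g + 3)*(g + 3)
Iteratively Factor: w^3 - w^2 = (w)*(w^2 - w) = w^2*(w - 1)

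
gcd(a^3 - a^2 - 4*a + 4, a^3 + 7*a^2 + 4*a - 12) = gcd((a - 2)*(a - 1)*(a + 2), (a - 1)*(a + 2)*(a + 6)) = a^2 + a - 2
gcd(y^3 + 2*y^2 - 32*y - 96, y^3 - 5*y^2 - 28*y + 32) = y + 4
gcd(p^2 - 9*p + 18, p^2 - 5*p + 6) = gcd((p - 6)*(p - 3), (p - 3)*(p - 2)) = p - 3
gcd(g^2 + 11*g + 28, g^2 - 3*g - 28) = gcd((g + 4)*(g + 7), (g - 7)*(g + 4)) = g + 4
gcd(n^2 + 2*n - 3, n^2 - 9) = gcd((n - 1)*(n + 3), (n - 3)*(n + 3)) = n + 3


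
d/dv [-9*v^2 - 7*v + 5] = -18*v - 7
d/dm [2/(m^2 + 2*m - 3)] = 4*(-m - 1)/(m^2 + 2*m - 3)^2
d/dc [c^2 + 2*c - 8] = 2*c + 2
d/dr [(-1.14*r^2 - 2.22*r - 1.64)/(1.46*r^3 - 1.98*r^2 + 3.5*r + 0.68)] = (1.6644*r^4 + 6.4824*r^3 - 1.2024*r^2 - 8.0448*r + 4.2304)/(2.1316*r^6 - 5.7816*r^5 + 14.1404*r^4 - 11.8744*r^3 + 9.5572*r^2 + 4.76*r + 0.4624)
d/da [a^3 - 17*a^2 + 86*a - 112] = 3*a^2 - 34*a + 86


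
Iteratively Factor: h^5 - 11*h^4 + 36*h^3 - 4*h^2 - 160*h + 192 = (h - 2)*(h^4 - 9*h^3 + 18*h^2 + 32*h - 96) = (h - 4)*(h - 2)*(h^3 - 5*h^2 - 2*h + 24) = (h - 4)*(h - 3)*(h - 2)*(h^2 - 2*h - 8) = (h - 4)*(h - 3)*(h - 2)*(h + 2)*(h - 4)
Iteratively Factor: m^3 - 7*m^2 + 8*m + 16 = (m - 4)*(m^2 - 3*m - 4) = (m - 4)*(m + 1)*(m - 4)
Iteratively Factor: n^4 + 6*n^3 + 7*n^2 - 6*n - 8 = (n - 1)*(n^3 + 7*n^2 + 14*n + 8) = (n - 1)*(n + 1)*(n^2 + 6*n + 8) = (n - 1)*(n + 1)*(n + 4)*(n + 2)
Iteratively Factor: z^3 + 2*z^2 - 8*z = (z - 2)*(z^2 + 4*z) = z*(z - 2)*(z + 4)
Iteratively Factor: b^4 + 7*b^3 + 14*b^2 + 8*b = (b + 2)*(b^3 + 5*b^2 + 4*b) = (b + 2)*(b + 4)*(b^2 + b) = b*(b + 2)*(b + 4)*(b + 1)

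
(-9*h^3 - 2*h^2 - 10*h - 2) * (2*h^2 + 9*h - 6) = -18*h^5 - 85*h^4 + 16*h^3 - 82*h^2 + 42*h + 12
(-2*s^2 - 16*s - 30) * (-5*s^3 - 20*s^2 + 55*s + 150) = 10*s^5 + 120*s^4 + 360*s^3 - 580*s^2 - 4050*s - 4500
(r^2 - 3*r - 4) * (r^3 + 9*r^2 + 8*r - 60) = r^5 + 6*r^4 - 23*r^3 - 120*r^2 + 148*r + 240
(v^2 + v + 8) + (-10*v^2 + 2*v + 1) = -9*v^2 + 3*v + 9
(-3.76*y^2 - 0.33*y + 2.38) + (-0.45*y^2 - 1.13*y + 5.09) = -4.21*y^2 - 1.46*y + 7.47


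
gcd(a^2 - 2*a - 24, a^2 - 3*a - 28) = a + 4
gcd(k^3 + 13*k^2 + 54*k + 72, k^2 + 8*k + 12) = k + 6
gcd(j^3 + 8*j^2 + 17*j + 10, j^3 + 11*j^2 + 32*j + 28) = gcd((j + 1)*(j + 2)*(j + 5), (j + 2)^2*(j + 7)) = j + 2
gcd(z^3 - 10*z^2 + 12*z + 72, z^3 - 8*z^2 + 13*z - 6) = z - 6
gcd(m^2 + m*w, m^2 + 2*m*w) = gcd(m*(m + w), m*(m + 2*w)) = m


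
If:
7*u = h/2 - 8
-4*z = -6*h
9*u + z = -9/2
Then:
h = 27/10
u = -19/20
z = 81/20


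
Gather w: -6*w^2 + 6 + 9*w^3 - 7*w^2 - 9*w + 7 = 9*w^3 - 13*w^2 - 9*w + 13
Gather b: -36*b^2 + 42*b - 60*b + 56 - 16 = -36*b^2 - 18*b + 40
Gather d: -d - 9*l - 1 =-d - 9*l - 1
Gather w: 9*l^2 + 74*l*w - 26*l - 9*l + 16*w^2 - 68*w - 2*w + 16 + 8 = 9*l^2 - 35*l + 16*w^2 + w*(74*l - 70) + 24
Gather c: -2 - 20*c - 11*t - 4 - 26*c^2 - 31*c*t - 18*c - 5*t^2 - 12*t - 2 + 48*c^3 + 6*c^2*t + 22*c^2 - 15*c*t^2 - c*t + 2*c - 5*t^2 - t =48*c^3 + c^2*(6*t - 4) + c*(-15*t^2 - 32*t - 36) - 10*t^2 - 24*t - 8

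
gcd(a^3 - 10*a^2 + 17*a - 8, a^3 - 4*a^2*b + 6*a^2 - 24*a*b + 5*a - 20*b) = 1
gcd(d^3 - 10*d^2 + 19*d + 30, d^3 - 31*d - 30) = d^2 - 5*d - 6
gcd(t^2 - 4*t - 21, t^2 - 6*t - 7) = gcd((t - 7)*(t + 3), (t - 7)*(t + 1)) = t - 7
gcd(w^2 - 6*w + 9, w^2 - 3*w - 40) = 1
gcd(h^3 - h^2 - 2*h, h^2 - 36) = 1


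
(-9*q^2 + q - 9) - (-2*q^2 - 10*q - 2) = -7*q^2 + 11*q - 7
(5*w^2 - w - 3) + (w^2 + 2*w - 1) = 6*w^2 + w - 4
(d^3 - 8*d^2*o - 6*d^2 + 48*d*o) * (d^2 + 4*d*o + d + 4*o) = d^5 - 4*d^4*o - 5*d^4 - 32*d^3*o^2 + 20*d^3*o - 6*d^3 + 160*d^2*o^2 + 24*d^2*o + 192*d*o^2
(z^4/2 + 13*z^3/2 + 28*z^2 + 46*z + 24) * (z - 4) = z^5/2 + 9*z^4/2 + 2*z^3 - 66*z^2 - 160*z - 96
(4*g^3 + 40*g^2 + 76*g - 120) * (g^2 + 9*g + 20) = 4*g^5 + 76*g^4 + 516*g^3 + 1364*g^2 + 440*g - 2400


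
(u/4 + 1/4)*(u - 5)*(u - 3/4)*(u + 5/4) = u^4/4 - 7*u^3/8 - 127*u^2/64 + 5*u/16 + 75/64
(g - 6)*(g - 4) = g^2 - 10*g + 24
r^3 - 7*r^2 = r^2*(r - 7)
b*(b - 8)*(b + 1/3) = b^3 - 23*b^2/3 - 8*b/3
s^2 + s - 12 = (s - 3)*(s + 4)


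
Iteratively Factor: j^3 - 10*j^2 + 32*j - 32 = (j - 4)*(j^2 - 6*j + 8) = (j - 4)*(j - 2)*(j - 4)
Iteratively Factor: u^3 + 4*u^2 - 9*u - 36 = (u + 4)*(u^2 - 9) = (u + 3)*(u + 4)*(u - 3)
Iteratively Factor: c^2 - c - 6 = (c + 2)*(c - 3)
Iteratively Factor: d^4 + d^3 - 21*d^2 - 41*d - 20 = (d - 5)*(d^3 + 6*d^2 + 9*d + 4) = (d - 5)*(d + 1)*(d^2 + 5*d + 4) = (d - 5)*(d + 1)*(d + 4)*(d + 1)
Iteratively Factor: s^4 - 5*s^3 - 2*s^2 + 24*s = (s - 4)*(s^3 - s^2 - 6*s) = (s - 4)*(s + 2)*(s^2 - 3*s) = (s - 4)*(s - 3)*(s + 2)*(s)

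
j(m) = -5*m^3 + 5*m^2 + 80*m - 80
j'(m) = -15*m^2 + 10*m + 80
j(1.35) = 24.81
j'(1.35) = 66.16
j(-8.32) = 2480.16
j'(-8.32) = -1041.54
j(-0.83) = -140.10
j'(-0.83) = 61.37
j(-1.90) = -179.66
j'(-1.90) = 6.85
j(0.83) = -13.01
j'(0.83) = 77.97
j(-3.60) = -69.92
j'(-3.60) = -150.40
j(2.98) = 70.48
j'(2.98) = -23.41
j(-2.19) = -178.70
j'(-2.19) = -13.84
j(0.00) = -80.00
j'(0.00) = 80.00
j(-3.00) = -140.00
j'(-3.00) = -85.00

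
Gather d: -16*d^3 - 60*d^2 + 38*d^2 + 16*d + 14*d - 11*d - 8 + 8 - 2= -16*d^3 - 22*d^2 + 19*d - 2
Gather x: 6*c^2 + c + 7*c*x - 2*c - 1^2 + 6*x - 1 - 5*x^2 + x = 6*c^2 - c - 5*x^2 + x*(7*c + 7) - 2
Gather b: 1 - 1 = 0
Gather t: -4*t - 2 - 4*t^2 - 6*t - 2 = -4*t^2 - 10*t - 4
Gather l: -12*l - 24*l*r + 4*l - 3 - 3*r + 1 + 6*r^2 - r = l*(-24*r - 8) + 6*r^2 - 4*r - 2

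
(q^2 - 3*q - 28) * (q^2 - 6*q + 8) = q^4 - 9*q^3 - 2*q^2 + 144*q - 224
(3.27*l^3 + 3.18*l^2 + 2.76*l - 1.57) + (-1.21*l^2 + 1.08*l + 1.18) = 3.27*l^3 + 1.97*l^2 + 3.84*l - 0.39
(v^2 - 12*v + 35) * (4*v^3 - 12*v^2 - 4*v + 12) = 4*v^5 - 60*v^4 + 280*v^3 - 360*v^2 - 284*v + 420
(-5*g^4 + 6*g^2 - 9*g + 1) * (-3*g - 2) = 15*g^5 + 10*g^4 - 18*g^3 + 15*g^2 + 15*g - 2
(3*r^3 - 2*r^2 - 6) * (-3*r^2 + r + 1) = -9*r^5 + 9*r^4 + r^3 + 16*r^2 - 6*r - 6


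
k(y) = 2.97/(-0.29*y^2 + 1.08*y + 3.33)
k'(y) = 2.97*(0.58*y - 1.08)/(-0.29*y^2 + 1.08*y + 3.33)^2 = (1.7226*y - 3.2076)/(-0.29*y^2 + 1.08*y + 3.33)^2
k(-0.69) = 1.21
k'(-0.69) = -0.73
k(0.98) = 0.72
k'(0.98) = -0.09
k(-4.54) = -0.39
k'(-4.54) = -0.19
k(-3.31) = -0.87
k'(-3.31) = -0.76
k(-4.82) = -0.34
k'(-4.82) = -0.16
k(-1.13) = 1.71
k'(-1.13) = -1.70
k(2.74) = 0.72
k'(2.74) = 0.09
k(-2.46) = -2.75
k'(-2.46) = -6.36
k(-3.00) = -1.18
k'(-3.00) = -1.32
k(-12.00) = -0.06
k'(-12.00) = -0.01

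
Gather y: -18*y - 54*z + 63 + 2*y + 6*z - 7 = -16*y - 48*z + 56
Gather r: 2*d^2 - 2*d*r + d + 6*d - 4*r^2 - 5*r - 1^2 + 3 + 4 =2*d^2 + 7*d - 4*r^2 + r*(-2*d - 5) + 6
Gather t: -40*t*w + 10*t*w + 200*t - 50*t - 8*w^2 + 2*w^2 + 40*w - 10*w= t*(150 - 30*w) - 6*w^2 + 30*w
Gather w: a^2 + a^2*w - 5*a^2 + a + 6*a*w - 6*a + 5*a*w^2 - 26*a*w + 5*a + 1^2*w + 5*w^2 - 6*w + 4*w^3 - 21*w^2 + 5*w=-4*a^2 + 4*w^3 + w^2*(5*a - 16) + w*(a^2 - 20*a)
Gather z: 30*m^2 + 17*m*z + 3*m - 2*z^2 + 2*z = 30*m^2 + 3*m - 2*z^2 + z*(17*m + 2)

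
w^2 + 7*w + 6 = (w + 1)*(w + 6)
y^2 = y^2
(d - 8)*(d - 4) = d^2 - 12*d + 32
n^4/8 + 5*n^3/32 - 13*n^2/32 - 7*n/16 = n*(n/4 + 1/4)*(n/2 + 1)*(n - 7/4)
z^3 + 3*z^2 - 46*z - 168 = (z - 7)*(z + 4)*(z + 6)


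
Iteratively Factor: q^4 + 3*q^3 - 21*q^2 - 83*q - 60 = (q + 4)*(q^3 - q^2 - 17*q - 15) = (q + 3)*(q + 4)*(q^2 - 4*q - 5) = (q - 5)*(q + 3)*(q + 4)*(q + 1)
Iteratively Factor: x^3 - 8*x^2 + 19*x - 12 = (x - 4)*(x^2 - 4*x + 3) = (x - 4)*(x - 3)*(x - 1)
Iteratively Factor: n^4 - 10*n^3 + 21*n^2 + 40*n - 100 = (n - 5)*(n^3 - 5*n^2 - 4*n + 20) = (n - 5)*(n - 2)*(n^2 - 3*n - 10) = (n - 5)*(n - 2)*(n + 2)*(n - 5)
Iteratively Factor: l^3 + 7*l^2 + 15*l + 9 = (l + 3)*(l^2 + 4*l + 3) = (l + 1)*(l + 3)*(l + 3)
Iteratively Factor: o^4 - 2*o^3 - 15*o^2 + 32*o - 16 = (o - 1)*(o^3 - o^2 - 16*o + 16) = (o - 1)^2*(o^2 - 16) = (o - 4)*(o - 1)^2*(o + 4)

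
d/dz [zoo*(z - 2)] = zoo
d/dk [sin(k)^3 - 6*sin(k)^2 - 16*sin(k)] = (3*sin(k)^2 - 12*sin(k) - 16)*cos(k)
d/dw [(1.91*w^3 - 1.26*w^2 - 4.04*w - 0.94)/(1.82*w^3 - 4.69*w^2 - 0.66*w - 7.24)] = (-6.6647*w^4 + 12.1844*w^3 - 54.4688*w^2 + 9.4276*w + 28.6292)/(3.3124*w^6 - 17.0716*w^5 + 19.5937*w^4 - 20.1628*w^3 + 68.3468*w^2 + 9.5568*w + 52.4176)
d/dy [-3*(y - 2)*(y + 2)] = -6*y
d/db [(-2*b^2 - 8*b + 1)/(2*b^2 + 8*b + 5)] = 24*(-b - 2)/(4*b^4 + 32*b^3 + 84*b^2 + 80*b + 25)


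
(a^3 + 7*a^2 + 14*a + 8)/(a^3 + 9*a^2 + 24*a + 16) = (a + 2)/(a + 4)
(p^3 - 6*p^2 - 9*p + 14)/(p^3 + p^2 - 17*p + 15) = (p^2 - 5*p - 14)/(p^2 + 2*p - 15)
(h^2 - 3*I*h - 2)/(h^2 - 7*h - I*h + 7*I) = (h - 2*I)/(h - 7)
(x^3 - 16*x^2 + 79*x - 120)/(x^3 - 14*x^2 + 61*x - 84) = (x^2 - 13*x + 40)/(x^2 - 11*x + 28)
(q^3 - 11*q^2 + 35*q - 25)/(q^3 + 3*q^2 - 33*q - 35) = (q^2 - 6*q + 5)/(q^2 + 8*q + 7)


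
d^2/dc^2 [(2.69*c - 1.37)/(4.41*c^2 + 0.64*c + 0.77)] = ((8.6402 - 71.1774*c)*(4.41*c^2 + 0.64*c + 0.77) + (2.69*c - 1.37)*(8.82*c + 0.64)*(17.64*c + 1.28))/(4.41*c^2 + 0.64*c + 0.77)^3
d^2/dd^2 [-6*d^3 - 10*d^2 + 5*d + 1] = -36*d - 20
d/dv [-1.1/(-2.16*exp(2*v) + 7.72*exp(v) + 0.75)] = (8.492 - 4.752*exp(v))*exp(v)/(-2.16*exp(2*v) + 7.72*exp(v) + 0.75)^2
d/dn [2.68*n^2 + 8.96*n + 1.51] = 5.36*n + 8.96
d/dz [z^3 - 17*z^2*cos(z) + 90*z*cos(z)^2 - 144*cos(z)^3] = 17*z^2*sin(z) + 3*z^2 - 90*z*sin(2*z) - 34*z*cos(z) + 432*sin(z)*cos(z)^2 + 90*cos(z)^2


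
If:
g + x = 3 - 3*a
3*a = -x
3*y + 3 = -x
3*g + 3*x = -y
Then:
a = 1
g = 3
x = -3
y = 0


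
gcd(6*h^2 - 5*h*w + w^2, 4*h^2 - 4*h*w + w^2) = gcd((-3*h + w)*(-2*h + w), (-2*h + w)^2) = -2*h + w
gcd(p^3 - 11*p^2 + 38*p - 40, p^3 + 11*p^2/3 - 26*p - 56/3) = p - 4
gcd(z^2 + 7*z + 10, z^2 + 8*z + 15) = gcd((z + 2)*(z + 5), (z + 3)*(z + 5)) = z + 5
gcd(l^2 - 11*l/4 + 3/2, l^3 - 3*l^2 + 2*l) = l - 2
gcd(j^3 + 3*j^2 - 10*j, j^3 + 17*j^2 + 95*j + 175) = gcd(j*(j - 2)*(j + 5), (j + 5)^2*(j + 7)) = j + 5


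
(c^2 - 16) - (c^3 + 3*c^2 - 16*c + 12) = -c^3 - 2*c^2 + 16*c - 28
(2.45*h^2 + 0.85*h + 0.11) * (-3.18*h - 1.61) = -7.791*h^3 - 6.6475*h^2 - 1.7183*h - 0.1771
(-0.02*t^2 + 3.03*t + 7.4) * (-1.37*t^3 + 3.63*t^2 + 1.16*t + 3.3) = 0.0274*t^5 - 4.2237*t^4 + 0.837699999999997*t^3 + 30.3108*t^2 + 18.583*t + 24.42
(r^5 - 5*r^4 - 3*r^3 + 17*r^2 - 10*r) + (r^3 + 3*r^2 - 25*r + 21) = r^5 - 5*r^4 - 2*r^3 + 20*r^2 - 35*r + 21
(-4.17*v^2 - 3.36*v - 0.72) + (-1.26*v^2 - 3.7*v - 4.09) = -5.43*v^2 - 7.06*v - 4.81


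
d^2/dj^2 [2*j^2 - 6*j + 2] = 4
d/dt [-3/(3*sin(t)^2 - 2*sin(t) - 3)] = 6*(3*sin(t) - 1)*cos(t)/(2*sin(t) + 3*cos(t)^2)^2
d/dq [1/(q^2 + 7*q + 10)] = (-2*q - 7)/(q^2 + 7*q + 10)^2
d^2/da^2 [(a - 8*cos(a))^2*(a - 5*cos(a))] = 21*a^2*cos(a) + 84*a*sin(a) - 288*a*cos(2*a) + 6*a - 288*sin(2*a) + 198*cos(a) + 720*cos(3*a)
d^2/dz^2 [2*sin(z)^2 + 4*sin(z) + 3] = -4*sin(z) + 4*cos(2*z)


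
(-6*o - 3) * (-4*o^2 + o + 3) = 24*o^3 + 6*o^2 - 21*o - 9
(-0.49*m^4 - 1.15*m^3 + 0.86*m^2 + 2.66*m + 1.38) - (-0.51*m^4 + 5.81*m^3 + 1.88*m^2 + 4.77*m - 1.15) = 0.02*m^4 - 6.96*m^3 - 1.02*m^2 - 2.11*m + 2.53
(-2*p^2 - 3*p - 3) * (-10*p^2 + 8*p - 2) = 20*p^4 + 14*p^3 + 10*p^2 - 18*p + 6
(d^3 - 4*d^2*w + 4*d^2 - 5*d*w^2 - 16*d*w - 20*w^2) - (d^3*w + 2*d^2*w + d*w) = -d^3*w + d^3 - 6*d^2*w + 4*d^2 - 5*d*w^2 - 17*d*w - 20*w^2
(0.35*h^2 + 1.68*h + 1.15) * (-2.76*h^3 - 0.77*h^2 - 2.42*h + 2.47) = -0.966*h^5 - 4.9063*h^4 - 5.3146*h^3 - 4.0866*h^2 + 1.3666*h + 2.8405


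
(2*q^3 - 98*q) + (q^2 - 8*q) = 2*q^3 + q^2 - 106*q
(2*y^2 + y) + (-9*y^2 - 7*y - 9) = -7*y^2 - 6*y - 9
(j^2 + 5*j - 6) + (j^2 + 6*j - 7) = 2*j^2 + 11*j - 13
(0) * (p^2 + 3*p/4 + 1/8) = 0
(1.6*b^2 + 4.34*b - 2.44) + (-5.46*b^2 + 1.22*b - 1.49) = -3.86*b^2 + 5.56*b - 3.93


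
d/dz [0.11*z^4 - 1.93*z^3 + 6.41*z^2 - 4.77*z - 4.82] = 0.44*z^3 - 5.79*z^2 + 12.82*z - 4.77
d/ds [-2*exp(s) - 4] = -2*exp(s)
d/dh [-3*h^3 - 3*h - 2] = -9*h^2 - 3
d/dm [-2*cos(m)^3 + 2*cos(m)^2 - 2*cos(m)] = 2*(3*cos(m)^2 - 2*cos(m) + 1)*sin(m)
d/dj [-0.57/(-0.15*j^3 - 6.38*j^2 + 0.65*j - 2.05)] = (-0.2565*j^2 - 7.2732*j + 0.3705)/(0.15*j^3 + 6.38*j^2 - 0.65*j + 2.05)^2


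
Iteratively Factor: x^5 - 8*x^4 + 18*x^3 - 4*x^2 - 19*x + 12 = (x - 1)*(x^4 - 7*x^3 + 11*x^2 + 7*x - 12) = (x - 3)*(x - 1)*(x^3 - 4*x^2 - x + 4) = (x - 3)*(x - 1)*(x + 1)*(x^2 - 5*x + 4) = (x - 4)*(x - 3)*(x - 1)*(x + 1)*(x - 1)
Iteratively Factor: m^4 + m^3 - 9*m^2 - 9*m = (m - 3)*(m^3 + 4*m^2 + 3*m) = (m - 3)*(m + 3)*(m^2 + m) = m*(m - 3)*(m + 3)*(m + 1)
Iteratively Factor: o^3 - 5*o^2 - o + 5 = (o - 5)*(o^2 - 1) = (o - 5)*(o - 1)*(o + 1)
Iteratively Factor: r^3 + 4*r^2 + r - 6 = (r + 2)*(r^2 + 2*r - 3) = (r + 2)*(r + 3)*(r - 1)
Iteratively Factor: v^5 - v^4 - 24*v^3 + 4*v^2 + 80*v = (v + 4)*(v^4 - 5*v^3 - 4*v^2 + 20*v) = (v - 2)*(v + 4)*(v^3 - 3*v^2 - 10*v) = (v - 5)*(v - 2)*(v + 4)*(v^2 + 2*v) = v*(v - 5)*(v - 2)*(v + 4)*(v + 2)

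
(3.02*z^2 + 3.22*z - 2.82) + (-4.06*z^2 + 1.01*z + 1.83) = -1.04*z^2 + 4.23*z - 0.99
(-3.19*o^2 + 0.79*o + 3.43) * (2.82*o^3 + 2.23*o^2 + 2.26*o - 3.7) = -8.9958*o^5 - 4.8859*o^4 + 4.2249*o^3 + 21.2373*o^2 + 4.8288*o - 12.691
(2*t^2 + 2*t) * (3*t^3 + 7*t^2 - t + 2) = 6*t^5 + 20*t^4 + 12*t^3 + 2*t^2 + 4*t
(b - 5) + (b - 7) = 2*b - 12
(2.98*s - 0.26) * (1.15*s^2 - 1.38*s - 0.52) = 3.427*s^3 - 4.4114*s^2 - 1.1908*s + 0.1352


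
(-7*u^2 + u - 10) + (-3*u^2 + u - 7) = -10*u^2 + 2*u - 17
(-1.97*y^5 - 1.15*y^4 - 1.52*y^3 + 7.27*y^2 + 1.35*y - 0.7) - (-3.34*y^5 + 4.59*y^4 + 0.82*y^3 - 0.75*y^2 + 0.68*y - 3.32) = 1.37*y^5 - 5.74*y^4 - 2.34*y^3 + 8.02*y^2 + 0.67*y + 2.62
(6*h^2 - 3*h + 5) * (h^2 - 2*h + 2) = 6*h^4 - 15*h^3 + 23*h^2 - 16*h + 10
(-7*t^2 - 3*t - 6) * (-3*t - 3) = 21*t^3 + 30*t^2 + 27*t + 18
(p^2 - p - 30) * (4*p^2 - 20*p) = 4*p^4 - 24*p^3 - 100*p^2 + 600*p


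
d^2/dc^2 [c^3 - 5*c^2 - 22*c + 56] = 6*c - 10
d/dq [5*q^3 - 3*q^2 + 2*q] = 15*q^2 - 6*q + 2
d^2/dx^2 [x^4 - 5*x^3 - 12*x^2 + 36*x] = 12*x^2 - 30*x - 24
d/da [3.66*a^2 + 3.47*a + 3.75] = 7.32*a + 3.47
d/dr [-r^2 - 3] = -2*r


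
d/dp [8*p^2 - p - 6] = 16*p - 1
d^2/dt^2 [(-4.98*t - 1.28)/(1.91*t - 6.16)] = -126.524512/(1.91*t - 6.16)^3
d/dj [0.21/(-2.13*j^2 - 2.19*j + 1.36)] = (0.8946*j + 0.4599)/(2.13*j^2 + 2.19*j - 1.36)^2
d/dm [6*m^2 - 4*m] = 12*m - 4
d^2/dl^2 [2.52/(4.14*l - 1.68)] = 86.383584/(4.14*l - 1.68)^3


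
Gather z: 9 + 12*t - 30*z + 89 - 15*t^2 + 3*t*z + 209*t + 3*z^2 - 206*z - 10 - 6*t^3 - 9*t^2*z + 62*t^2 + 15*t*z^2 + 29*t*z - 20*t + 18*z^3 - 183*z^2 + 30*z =-6*t^3 + 47*t^2 + 201*t + 18*z^3 + z^2*(15*t - 180) + z*(-9*t^2 + 32*t - 206) + 88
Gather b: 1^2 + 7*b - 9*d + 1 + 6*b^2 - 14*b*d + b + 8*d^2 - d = 6*b^2 + b*(8 - 14*d) + 8*d^2 - 10*d + 2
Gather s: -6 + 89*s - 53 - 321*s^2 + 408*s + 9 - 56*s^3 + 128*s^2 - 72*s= -56*s^3 - 193*s^2 + 425*s - 50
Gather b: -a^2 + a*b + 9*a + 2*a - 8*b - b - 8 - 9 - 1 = -a^2 + 11*a + b*(a - 9) - 18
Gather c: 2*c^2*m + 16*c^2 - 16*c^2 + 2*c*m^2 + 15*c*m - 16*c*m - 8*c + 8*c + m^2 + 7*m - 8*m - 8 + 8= 2*c^2*m + c*(2*m^2 - m) + m^2 - m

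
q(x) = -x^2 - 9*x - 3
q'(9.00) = -27.00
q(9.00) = -165.00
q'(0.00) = -9.00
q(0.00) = -3.00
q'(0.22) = -9.44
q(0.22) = -5.03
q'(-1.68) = -5.64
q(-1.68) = 9.30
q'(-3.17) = -2.66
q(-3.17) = 15.48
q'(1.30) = -11.60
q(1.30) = -16.39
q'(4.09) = -17.18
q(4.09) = -56.54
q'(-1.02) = -6.96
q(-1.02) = 5.14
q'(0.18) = -9.36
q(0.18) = -4.65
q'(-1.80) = -5.40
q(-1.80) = 9.96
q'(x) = -2*x - 9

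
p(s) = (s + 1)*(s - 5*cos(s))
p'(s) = s + (s + 1)*(5*sin(s) + 1) - 5*cos(s)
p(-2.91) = -3.74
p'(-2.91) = 2.24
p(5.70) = 10.23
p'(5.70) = -10.22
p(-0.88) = -0.49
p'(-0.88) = -4.41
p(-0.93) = -0.27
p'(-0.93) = -4.13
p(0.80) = -4.83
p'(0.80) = 5.57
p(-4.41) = 9.96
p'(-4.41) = -22.61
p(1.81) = 8.41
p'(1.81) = 19.45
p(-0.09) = -4.61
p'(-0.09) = -4.57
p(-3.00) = -3.90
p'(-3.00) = 1.36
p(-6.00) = 54.00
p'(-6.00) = -22.79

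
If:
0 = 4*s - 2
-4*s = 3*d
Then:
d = -2/3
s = 1/2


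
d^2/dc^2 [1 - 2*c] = 0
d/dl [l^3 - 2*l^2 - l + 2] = 3*l^2 - 4*l - 1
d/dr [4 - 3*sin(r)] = -3*cos(r)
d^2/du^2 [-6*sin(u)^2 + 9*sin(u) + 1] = -9*sin(u) - 12*cos(2*u)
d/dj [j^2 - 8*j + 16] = 2*j - 8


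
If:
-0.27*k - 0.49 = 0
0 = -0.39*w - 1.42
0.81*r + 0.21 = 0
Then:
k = -1.81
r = -0.26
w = -3.64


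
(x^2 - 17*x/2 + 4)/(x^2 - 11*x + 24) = (x - 1/2)/(x - 3)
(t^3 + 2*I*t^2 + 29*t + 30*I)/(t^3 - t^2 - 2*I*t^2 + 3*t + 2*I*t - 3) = (t^2 + I*t + 30)/(t^2 - t*(1 + 3*I) + 3*I)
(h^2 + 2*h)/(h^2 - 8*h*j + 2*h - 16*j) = h/(h - 8*j)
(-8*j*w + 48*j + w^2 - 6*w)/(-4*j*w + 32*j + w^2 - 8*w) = (8*j*w - 48*j - w^2 + 6*w)/(4*j*w - 32*j - w^2 + 8*w)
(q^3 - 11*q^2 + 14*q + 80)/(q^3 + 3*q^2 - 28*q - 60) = (q - 8)/(q + 6)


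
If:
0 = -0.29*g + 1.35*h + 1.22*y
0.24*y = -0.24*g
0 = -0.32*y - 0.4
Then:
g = 1.25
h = 1.40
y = -1.25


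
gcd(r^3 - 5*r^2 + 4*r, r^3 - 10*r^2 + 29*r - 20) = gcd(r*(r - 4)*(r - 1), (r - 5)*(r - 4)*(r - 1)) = r^2 - 5*r + 4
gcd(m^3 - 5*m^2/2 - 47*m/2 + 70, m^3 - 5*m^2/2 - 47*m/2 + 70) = m^3 - 5*m^2/2 - 47*m/2 + 70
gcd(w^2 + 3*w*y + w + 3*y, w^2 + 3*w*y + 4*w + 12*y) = w + 3*y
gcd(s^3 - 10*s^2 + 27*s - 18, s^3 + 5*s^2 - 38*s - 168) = s - 6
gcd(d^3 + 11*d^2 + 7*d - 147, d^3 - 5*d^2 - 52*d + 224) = d + 7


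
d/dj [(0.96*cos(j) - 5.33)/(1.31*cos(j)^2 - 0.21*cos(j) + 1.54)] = (1.2576*cos(j)^2 - 13.9646*cos(j) - 0.3591)*sin(j)/(1.7161*cos(j)^4 - 0.5502*cos(j)^3 + 4.0789*cos(j)^2 - 0.6468*cos(j) + 2.3716)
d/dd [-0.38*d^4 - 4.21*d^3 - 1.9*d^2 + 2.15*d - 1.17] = -1.52*d^3 - 12.63*d^2 - 3.8*d + 2.15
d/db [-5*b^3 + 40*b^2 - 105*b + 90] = -15*b^2 + 80*b - 105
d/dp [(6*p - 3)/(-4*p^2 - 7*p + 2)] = 3*(8*p^2 - 8*p - 3)/(16*p^4 + 56*p^3 + 33*p^2 - 28*p + 4)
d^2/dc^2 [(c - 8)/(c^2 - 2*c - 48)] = 2/(c^3 + 18*c^2 + 108*c + 216)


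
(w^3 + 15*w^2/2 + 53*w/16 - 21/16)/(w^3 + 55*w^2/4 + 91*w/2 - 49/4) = (w + 3/4)/(w + 7)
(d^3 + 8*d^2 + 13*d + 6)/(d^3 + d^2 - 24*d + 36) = (d^2 + 2*d + 1)/(d^2 - 5*d + 6)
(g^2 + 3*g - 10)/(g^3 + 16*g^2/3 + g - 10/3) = 3*(g - 2)/(3*g^2 + g - 2)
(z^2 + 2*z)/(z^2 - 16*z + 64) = z*(z + 2)/(z^2 - 16*z + 64)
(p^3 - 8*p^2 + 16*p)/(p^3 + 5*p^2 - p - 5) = p*(p^2 - 8*p + 16)/(p^3 + 5*p^2 - p - 5)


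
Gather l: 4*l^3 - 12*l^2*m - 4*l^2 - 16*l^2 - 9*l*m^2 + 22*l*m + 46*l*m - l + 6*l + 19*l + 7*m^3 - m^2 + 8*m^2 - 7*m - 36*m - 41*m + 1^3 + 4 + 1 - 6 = 4*l^3 + l^2*(-12*m - 20) + l*(-9*m^2 + 68*m + 24) + 7*m^3 + 7*m^2 - 84*m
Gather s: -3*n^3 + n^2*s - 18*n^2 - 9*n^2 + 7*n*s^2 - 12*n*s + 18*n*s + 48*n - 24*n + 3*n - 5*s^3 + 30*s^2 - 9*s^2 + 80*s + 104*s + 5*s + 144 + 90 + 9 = -3*n^3 - 27*n^2 + 27*n - 5*s^3 + s^2*(7*n + 21) + s*(n^2 + 6*n + 189) + 243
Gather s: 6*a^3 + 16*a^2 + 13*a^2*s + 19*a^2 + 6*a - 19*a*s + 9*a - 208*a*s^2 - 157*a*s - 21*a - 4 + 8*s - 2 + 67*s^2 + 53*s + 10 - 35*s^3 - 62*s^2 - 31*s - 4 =6*a^3 + 35*a^2 - 6*a - 35*s^3 + s^2*(5 - 208*a) + s*(13*a^2 - 176*a + 30)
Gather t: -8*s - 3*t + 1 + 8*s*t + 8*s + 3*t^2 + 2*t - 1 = 3*t^2 + t*(8*s - 1)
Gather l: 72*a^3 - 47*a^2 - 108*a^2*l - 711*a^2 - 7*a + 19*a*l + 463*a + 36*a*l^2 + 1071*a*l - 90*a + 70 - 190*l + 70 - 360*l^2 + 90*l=72*a^3 - 758*a^2 + 366*a + l^2*(36*a - 360) + l*(-108*a^2 + 1090*a - 100) + 140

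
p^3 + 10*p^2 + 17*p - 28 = (p - 1)*(p + 4)*(p + 7)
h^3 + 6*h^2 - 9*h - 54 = (h - 3)*(h + 3)*(h + 6)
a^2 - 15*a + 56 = (a - 8)*(a - 7)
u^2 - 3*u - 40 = (u - 8)*(u + 5)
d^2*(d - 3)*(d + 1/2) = d^4 - 5*d^3/2 - 3*d^2/2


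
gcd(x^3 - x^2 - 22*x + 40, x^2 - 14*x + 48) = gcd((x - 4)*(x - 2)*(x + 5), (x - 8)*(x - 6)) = 1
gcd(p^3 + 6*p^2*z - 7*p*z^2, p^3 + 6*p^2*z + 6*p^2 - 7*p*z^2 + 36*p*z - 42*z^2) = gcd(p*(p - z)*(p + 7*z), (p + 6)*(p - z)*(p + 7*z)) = -p^2 - 6*p*z + 7*z^2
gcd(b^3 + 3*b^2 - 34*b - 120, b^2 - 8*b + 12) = b - 6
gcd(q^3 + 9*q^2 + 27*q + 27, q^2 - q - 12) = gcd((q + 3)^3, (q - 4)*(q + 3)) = q + 3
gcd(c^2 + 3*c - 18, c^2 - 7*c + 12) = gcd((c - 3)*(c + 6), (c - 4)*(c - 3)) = c - 3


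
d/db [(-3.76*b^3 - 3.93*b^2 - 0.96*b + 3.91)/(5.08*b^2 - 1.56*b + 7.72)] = (-19.1008*b^4 + 11.7312*b^3 - 76.074*b^2 - 100.4048*b - 1.3116)/(25.8064*b^4 - 15.8496*b^3 + 80.8688*b^2 - 24.0864*b + 59.5984)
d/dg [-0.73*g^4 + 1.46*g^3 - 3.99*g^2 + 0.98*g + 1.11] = -2.92*g^3 + 4.38*g^2 - 7.98*g + 0.98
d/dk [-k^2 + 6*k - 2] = 6 - 2*k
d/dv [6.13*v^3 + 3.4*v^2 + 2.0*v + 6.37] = 18.39*v^2 + 6.8*v + 2.0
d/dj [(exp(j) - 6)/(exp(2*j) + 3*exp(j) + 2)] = (-(exp(j) - 6)*(2*exp(j) + 3) + exp(2*j) + 3*exp(j) + 2)*exp(j)/(exp(2*j) + 3*exp(j) + 2)^2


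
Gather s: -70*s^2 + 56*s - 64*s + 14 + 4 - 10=-70*s^2 - 8*s + 8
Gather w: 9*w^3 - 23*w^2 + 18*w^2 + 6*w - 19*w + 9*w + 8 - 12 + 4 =9*w^3 - 5*w^2 - 4*w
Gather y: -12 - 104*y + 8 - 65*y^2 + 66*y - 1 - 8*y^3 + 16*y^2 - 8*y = -8*y^3 - 49*y^2 - 46*y - 5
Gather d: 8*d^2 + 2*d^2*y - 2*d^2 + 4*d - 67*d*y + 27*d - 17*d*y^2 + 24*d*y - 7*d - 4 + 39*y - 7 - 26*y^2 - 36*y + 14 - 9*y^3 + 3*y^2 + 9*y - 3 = d^2*(2*y + 6) + d*(-17*y^2 - 43*y + 24) - 9*y^3 - 23*y^2 + 12*y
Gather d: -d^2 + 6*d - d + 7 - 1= -d^2 + 5*d + 6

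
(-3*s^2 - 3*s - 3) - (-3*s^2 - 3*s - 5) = 2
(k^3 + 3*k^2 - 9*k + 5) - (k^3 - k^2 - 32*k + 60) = 4*k^2 + 23*k - 55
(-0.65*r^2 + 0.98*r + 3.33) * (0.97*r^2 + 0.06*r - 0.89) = -0.6305*r^4 + 0.9116*r^3 + 3.8674*r^2 - 0.6724*r - 2.9637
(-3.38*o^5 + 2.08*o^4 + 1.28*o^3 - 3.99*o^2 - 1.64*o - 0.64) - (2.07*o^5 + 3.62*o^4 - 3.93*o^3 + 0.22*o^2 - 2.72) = -5.45*o^5 - 1.54*o^4 + 5.21*o^3 - 4.21*o^2 - 1.64*o + 2.08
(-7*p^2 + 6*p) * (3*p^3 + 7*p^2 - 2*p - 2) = -21*p^5 - 31*p^4 + 56*p^3 + 2*p^2 - 12*p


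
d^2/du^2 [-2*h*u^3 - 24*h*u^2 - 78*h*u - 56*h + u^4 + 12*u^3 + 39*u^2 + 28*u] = -12*h*u - 48*h + 12*u^2 + 72*u + 78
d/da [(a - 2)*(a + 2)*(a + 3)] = 3*a^2 + 6*a - 4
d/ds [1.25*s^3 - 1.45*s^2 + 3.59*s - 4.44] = 3.75*s^2 - 2.9*s + 3.59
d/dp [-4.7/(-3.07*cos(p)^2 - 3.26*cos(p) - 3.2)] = (28.858*cos(p) + 15.322)*sin(p)/(3.07*cos(p)^2 + 3.26*cos(p) + 3.2)^2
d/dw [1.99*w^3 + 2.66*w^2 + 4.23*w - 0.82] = 5.97*w^2 + 5.32*w + 4.23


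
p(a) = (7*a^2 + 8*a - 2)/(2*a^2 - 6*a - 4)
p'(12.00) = -0.20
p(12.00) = 5.20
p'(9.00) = -0.48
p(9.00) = 6.12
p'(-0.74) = -17.07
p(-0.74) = -2.66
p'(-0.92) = -4.74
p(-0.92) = -1.07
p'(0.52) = -1.96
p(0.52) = -0.62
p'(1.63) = -3.86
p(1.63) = -3.50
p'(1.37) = -3.05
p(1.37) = -2.61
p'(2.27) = -8.45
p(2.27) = -7.14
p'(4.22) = -32.27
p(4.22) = 24.84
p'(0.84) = -2.15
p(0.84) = -1.27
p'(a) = (6 - 4*a)*(7*a^2 + 8*a - 2)/(2*a^2 - 6*a - 4)^2 + (14*a + 8)/(2*a^2 - 6*a - 4) = (-29*a^2 - 24*a - 22)/(2*(a^4 - 6*a^3 + 5*a^2 + 12*a + 4))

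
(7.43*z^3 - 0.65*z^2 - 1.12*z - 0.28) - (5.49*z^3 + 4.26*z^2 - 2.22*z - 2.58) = 1.94*z^3 - 4.91*z^2 + 1.1*z + 2.3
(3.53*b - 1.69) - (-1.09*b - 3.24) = 4.62*b + 1.55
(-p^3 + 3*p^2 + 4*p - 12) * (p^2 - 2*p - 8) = -p^5 + 5*p^4 + 6*p^3 - 44*p^2 - 8*p + 96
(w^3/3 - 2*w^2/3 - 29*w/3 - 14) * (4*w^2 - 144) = 4*w^5/3 - 8*w^4/3 - 260*w^3/3 + 40*w^2 + 1392*w + 2016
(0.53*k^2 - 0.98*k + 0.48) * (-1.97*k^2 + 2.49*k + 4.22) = -1.0441*k^4 + 3.2503*k^3 - 1.1492*k^2 - 2.9404*k + 2.0256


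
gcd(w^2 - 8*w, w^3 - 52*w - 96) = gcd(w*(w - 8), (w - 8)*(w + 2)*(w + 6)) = w - 8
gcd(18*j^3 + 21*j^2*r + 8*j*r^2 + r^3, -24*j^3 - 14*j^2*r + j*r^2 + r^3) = 6*j^2 + 5*j*r + r^2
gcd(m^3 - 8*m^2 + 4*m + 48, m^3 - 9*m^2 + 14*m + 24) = m^2 - 10*m + 24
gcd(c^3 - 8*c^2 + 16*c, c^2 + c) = c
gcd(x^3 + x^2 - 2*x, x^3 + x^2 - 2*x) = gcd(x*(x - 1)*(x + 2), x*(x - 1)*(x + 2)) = x^3 + x^2 - 2*x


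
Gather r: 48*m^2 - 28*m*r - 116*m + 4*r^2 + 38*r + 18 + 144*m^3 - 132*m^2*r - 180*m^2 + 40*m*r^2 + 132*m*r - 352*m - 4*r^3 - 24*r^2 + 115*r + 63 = 144*m^3 - 132*m^2 - 468*m - 4*r^3 + r^2*(40*m - 20) + r*(-132*m^2 + 104*m + 153) + 81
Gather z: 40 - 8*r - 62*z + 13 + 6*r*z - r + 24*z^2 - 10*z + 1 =-9*r + 24*z^2 + z*(6*r - 72) + 54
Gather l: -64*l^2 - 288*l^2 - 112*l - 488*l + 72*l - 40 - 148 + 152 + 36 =-352*l^2 - 528*l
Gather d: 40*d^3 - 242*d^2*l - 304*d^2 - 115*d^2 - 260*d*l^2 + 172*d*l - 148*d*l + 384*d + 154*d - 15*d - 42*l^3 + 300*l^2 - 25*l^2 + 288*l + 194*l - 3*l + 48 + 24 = 40*d^3 + d^2*(-242*l - 419) + d*(-260*l^2 + 24*l + 523) - 42*l^3 + 275*l^2 + 479*l + 72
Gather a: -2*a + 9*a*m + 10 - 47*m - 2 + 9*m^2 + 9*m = a*(9*m - 2) + 9*m^2 - 38*m + 8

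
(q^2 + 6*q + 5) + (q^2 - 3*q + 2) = 2*q^2 + 3*q + 7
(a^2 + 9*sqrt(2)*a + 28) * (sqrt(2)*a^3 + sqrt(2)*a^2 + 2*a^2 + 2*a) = sqrt(2)*a^5 + sqrt(2)*a^4 + 20*a^4 + 20*a^3 + 46*sqrt(2)*a^3 + 56*a^2 + 46*sqrt(2)*a^2 + 56*a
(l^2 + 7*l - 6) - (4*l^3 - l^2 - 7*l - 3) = -4*l^3 + 2*l^2 + 14*l - 3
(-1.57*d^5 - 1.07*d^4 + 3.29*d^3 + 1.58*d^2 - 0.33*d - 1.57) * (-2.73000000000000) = 4.2861*d^5 + 2.9211*d^4 - 8.9817*d^3 - 4.3134*d^2 + 0.9009*d + 4.2861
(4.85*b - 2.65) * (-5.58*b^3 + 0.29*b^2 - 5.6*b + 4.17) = -27.063*b^4 + 16.1935*b^3 - 27.9285*b^2 + 35.0645*b - 11.0505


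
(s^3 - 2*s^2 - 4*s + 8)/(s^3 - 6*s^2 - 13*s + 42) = (s^2 - 4)/(s^2 - 4*s - 21)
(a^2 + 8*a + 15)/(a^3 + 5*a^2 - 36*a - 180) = (a + 3)/(a^2 - 36)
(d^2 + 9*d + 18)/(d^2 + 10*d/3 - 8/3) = 3*(d^2 + 9*d + 18)/(3*d^2 + 10*d - 8)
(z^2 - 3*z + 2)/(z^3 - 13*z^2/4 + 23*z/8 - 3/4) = 8*(z - 1)/(8*z^2 - 10*z + 3)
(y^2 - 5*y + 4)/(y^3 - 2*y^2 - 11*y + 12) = 1/(y + 3)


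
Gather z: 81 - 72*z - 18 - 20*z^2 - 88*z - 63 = -20*z^2 - 160*z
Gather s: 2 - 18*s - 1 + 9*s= 1 - 9*s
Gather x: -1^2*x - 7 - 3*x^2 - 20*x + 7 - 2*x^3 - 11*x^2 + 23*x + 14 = -2*x^3 - 14*x^2 + 2*x + 14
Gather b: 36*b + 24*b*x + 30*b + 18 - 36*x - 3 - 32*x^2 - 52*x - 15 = b*(24*x + 66) - 32*x^2 - 88*x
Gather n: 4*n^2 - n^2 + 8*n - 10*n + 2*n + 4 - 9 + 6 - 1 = 3*n^2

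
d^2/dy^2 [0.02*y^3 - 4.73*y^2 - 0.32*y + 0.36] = 0.12*y - 9.46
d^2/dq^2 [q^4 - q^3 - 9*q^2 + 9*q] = 12*q^2 - 6*q - 18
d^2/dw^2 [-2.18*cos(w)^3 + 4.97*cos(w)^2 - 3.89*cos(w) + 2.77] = 19.62*cos(w)^3 - 19.88*cos(w)^2 - 9.19*cos(w) + 9.94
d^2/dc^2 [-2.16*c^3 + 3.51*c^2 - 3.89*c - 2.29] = 7.02 - 12.96*c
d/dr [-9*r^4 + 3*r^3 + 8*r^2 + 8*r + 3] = -36*r^3 + 9*r^2 + 16*r + 8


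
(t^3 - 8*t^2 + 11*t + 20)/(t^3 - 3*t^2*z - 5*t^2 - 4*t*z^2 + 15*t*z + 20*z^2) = (-t^2 + 3*t + 4)/(-t^2 + 3*t*z + 4*z^2)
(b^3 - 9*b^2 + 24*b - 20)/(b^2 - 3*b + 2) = (b^2 - 7*b + 10)/(b - 1)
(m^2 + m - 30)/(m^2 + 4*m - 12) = (m - 5)/(m - 2)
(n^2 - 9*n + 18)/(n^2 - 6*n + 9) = (n - 6)/(n - 3)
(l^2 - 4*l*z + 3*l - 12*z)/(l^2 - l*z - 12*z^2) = (l + 3)/(l + 3*z)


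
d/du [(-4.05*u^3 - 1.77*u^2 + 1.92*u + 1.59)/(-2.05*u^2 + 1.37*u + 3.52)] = (8.3025*u^4 - 11.097*u^3 - 41.2569*u^2 - 5.9418*u + 4.5801)/(4.2025*u^4 - 5.617*u^3 - 12.5551*u^2 + 9.6448*u + 12.3904)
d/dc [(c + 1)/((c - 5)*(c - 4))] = (-c^2 - 2*c + 29)/(c^4 - 18*c^3 + 121*c^2 - 360*c + 400)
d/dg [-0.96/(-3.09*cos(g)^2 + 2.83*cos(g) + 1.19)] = (5.9328*cos(g) - 2.7168)*sin(g)/(-3.09*cos(g)^2 + 2.83*cos(g) + 1.19)^2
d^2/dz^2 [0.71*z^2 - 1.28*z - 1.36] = 1.42000000000000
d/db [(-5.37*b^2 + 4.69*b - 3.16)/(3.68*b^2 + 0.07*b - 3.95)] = (-17.6351*b^2 + 65.6806*b - 18.3043)/(13.5424*b^4 + 0.5152*b^3 - 29.0671*b^2 - 0.553*b + 15.6025)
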